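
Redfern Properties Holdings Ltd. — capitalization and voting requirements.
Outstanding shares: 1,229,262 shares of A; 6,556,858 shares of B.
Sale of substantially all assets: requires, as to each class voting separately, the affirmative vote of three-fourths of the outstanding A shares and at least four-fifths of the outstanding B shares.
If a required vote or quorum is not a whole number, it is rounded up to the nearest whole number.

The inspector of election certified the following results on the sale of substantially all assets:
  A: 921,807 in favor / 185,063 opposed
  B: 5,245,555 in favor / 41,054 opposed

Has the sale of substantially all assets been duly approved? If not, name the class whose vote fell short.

Not approved — the A shares did not give the required vote.

A: 3/4 of 1229262 = 921946.50, rounded up to 921947; 921,947 required, 921,807 in favor — not approved.
B: 4/5 of 6556858 = 5245486.40, rounded up to 5245487; 5,245,487 required, 5,245,555 in favor — approved.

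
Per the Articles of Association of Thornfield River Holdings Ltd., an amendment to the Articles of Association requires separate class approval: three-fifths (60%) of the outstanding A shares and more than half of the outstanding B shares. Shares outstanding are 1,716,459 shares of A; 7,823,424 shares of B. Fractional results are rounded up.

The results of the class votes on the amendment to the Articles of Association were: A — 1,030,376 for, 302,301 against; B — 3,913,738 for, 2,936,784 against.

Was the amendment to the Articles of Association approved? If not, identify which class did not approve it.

Approved — every class gave the required vote.

A: 3/5 of 1716459 = 1029875.40, rounded up to 1029876; 1,029,876 required, 1,030,376 in favor — approved.
B: a majority of 7823424 is 3911713; 3,911,713 required, 3,913,738 in favor — approved.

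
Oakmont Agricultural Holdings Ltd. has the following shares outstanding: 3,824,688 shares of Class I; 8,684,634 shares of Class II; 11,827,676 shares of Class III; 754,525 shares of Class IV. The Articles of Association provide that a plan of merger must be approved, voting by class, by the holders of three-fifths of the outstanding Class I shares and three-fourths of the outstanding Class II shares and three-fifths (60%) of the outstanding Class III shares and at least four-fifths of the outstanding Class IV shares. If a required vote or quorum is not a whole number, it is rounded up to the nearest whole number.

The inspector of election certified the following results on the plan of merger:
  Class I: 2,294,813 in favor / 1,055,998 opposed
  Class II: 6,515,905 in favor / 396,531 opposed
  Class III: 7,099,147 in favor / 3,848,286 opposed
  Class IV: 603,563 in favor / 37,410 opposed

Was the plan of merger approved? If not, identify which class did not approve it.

Class I: 3/5 of 3824688 = 2294812.80, rounded up to 2294813; 2,294,813 required, 2,294,813 in favor — approved.
Class II: 3/4 of 8684634 = 6513475.50, rounded up to 6513476; 6,513,476 required, 6,515,905 in favor — approved.
Class III: 3/5 of 11827676 = 7096605.60, rounded up to 7096606; 7,096,606 required, 7,099,147 in favor — approved.
Class IV: 4/5 of 754525 = 603620; 603,620 required, 603,563 in favor — not approved.

Not approved — the Class IV shares did not give the required vote.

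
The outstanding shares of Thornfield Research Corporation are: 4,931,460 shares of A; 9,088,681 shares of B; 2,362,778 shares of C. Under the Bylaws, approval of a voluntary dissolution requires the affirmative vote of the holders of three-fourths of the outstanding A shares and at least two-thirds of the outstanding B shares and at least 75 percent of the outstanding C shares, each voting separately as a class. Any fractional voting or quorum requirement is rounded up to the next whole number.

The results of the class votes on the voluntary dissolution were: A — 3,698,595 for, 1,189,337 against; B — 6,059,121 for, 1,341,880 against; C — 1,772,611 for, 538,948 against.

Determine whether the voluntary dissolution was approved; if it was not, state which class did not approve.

Approved — every class gave the required vote.

A: 3/4 of 4931460 = 3698595; 3,698,595 required, 3,698,595 in favor — approved.
B: 2/3 of 9088681 = 6059120.67, rounded up to 6059121; 6,059,121 required, 6,059,121 in favor — approved.
C: 3/4 of 2362778 = 1772083.50, rounded up to 1772084; 1,772,084 required, 1,772,611 in favor — approved.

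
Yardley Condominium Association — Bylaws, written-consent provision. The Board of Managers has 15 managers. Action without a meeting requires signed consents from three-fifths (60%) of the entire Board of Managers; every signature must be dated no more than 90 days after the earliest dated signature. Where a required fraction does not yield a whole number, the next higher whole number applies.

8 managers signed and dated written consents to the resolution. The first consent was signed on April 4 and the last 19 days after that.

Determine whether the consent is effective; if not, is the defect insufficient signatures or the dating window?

Signatures required: three-fifths (60%) of 15 — 3/5 of 15 = 9, so 9 needed; 8 signed. Insufficient.
Dating window: the latest signature is 19 days after the earliest; the limit is 90 days. Within the window.

Not effective — insufficient signatures.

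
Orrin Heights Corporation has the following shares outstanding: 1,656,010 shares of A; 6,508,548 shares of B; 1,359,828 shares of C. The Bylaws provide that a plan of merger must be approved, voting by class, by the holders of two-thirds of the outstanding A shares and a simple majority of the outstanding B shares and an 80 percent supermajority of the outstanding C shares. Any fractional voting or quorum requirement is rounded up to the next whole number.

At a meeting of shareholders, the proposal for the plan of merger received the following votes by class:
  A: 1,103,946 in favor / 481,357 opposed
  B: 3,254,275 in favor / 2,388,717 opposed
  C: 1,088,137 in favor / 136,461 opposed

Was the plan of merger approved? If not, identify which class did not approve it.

A: 2/3 of 1656010 = 1104006.67, rounded up to 1104007; 1,104,007 required, 1,103,946 in favor — not approved.
B: a majority of 6508548 is 3254275; 3,254,275 required, 3,254,275 in favor — approved.
C: 4/5 of 1359828 = 1087862.40, rounded up to 1087863; 1,087,863 required, 1,088,137 in favor — approved.

Not approved — the A shares did not give the required vote.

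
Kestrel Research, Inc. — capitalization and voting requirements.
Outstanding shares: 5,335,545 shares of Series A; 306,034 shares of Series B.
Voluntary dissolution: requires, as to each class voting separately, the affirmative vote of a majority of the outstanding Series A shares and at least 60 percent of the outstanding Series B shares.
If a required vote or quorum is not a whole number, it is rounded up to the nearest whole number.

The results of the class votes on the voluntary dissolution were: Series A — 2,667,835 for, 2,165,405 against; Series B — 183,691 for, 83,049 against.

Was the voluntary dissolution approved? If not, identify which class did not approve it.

Approved — every class gave the required vote.

Series A: a majority of 5335545 is 2667773; 2,667,773 required, 2,667,835 in favor — approved.
Series B: 3/5 of 306034 = 183620.40, rounded up to 183621; 183,621 required, 183,691 in favor — approved.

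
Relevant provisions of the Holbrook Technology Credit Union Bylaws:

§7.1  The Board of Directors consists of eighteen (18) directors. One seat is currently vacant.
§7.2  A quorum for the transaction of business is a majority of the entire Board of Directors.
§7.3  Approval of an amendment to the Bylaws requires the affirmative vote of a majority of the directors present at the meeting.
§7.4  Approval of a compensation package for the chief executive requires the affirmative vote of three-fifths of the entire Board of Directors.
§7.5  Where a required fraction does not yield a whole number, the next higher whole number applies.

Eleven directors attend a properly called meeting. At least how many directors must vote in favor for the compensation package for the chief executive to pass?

The compensation package for the chief executive requires three-fifths of the entire Board of Directors (18).
3/5 of 18 = 10.80, rounded up to 11.

11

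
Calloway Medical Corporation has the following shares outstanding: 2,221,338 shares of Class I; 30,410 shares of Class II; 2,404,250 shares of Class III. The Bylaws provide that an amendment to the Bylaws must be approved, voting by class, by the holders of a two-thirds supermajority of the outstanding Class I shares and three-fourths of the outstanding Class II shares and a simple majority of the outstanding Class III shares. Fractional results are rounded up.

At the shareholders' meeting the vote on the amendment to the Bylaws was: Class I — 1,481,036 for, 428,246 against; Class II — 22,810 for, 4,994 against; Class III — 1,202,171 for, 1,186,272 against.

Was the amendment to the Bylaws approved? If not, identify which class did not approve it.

Class I: 2/3 of 2221338 = 1480892; 1,480,892 required, 1,481,036 in favor — approved.
Class II: 3/4 of 30410 = 22807.50, rounded up to 22808; 22,808 required, 22,810 in favor — approved.
Class III: a majority of 2404250 is 1202126; 1,202,126 required, 1,202,171 in favor — approved.

Approved — every class gave the required vote.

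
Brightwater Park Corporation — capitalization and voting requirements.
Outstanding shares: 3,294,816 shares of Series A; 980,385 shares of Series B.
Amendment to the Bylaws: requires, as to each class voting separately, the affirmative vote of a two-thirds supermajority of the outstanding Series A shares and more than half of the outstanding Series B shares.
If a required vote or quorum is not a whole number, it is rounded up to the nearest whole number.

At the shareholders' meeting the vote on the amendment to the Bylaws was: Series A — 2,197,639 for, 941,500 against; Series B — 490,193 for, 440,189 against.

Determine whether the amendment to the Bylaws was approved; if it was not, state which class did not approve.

Approved — every class gave the required vote.

Series A: 2/3 of 3294816 = 2196544; 2,196,544 required, 2,197,639 in favor — approved.
Series B: a majority of 980385 is 490193; 490,193 required, 490,193 in favor — approved.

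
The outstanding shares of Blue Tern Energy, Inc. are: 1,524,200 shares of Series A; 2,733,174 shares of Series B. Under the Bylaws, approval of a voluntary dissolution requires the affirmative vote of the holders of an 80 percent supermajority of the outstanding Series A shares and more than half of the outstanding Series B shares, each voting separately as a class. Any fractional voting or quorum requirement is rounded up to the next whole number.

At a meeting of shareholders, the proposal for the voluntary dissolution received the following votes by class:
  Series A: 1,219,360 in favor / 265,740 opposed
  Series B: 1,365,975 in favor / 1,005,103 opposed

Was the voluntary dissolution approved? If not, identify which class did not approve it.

Series A: 4/5 of 1524200 = 1219360; 1,219,360 required, 1,219,360 in favor — approved.
Series B: a majority of 2733174 is 1366588; 1,366,588 required, 1,365,975 in favor — not approved.

Not approved — the Series B shares did not give the required vote.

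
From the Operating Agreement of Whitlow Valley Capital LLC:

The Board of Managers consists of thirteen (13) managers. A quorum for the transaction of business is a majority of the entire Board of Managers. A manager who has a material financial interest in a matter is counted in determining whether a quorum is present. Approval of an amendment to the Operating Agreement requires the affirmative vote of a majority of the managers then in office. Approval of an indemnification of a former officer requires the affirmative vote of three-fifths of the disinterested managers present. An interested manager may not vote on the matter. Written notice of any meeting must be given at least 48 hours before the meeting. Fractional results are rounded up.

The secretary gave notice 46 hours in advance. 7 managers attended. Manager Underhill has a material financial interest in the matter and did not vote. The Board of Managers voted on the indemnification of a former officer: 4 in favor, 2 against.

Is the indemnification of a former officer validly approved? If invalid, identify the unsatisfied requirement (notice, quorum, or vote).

Notice: 46 hours given; 48 required (46 < 48). Not satisfied.
Quorum: 7 present (interested managers count toward quorum); quorum is 7. Satisfied.
Vote: the indemnification of a former officer requires three-fifths of the disinterested managers present (7 − 1 = 6). 3/5 of 6 = 3.60, rounded up to 4, so 4 affirmative votes are needed; 4 voted in favor. Satisfied.

Invalid — notice requirement not satisfied.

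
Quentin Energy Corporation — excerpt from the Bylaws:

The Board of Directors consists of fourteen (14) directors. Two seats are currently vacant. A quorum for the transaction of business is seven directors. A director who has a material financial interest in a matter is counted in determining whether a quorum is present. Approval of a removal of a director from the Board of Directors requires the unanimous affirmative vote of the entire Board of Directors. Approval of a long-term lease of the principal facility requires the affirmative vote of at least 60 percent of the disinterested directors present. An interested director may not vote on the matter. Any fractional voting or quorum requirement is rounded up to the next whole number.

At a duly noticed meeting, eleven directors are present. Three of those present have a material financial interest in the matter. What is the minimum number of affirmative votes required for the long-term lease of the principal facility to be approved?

The long-term lease of the principal facility requires three-fifths of the disinterested directors present (11 − 3 = 8).
3/5 of 8 = 4.80, rounded up to 5.

5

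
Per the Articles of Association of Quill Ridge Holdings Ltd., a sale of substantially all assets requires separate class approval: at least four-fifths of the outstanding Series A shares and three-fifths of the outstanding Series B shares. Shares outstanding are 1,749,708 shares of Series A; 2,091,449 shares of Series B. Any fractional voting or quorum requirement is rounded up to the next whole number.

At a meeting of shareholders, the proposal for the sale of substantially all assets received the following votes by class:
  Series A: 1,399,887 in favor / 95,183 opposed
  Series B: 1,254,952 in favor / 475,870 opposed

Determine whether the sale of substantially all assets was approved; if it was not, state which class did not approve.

Approved — every class gave the required vote.

Series A: 4/5 of 1749708 = 1399766.40, rounded up to 1399767; 1,399,767 required, 1,399,887 in favor — approved.
Series B: 3/5 of 2091449 = 1254869.40, rounded up to 1254870; 1,254,870 required, 1,254,952 in favor — approved.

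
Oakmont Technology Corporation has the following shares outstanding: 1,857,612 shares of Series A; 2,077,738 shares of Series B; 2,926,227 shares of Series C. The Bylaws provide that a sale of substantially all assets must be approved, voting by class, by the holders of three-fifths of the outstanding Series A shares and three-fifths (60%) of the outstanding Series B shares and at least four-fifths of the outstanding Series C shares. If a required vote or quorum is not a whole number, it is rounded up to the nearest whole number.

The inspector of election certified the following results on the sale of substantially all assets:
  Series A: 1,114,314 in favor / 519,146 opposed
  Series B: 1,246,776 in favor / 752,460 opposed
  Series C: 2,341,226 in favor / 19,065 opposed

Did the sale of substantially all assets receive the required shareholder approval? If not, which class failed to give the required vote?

Series A: 3/5 of 1857612 = 1114567.20, rounded up to 1114568; 1,114,568 required, 1,114,314 in favor — not approved.
Series B: 3/5 of 2077738 = 1246642.80, rounded up to 1246643; 1,246,643 required, 1,246,776 in favor — approved.
Series C: 4/5 of 2926227 = 2340981.60, rounded up to 2340982; 2,340,982 required, 2,341,226 in favor — approved.

Not approved — the Series A shares did not give the required vote.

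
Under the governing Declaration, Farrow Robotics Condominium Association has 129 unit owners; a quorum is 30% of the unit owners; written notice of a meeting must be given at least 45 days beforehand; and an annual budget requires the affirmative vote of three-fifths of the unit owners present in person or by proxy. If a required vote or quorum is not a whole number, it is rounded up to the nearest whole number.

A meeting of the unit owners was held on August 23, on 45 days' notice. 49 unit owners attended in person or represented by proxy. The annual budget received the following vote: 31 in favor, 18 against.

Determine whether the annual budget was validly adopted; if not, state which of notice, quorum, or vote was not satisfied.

Notice: 45 days given; 45 required. Satisfied.
Quorum: 30% of 129 = 38.70, rounded up to 39; 49 present. Satisfied.
Vote: requires three-fifths of those present (49); 3/5 of 49 = 29.40, rounded up to 30, so 30 needed; 31 in favor. Satisfied.

Valid — all requirements satisfied.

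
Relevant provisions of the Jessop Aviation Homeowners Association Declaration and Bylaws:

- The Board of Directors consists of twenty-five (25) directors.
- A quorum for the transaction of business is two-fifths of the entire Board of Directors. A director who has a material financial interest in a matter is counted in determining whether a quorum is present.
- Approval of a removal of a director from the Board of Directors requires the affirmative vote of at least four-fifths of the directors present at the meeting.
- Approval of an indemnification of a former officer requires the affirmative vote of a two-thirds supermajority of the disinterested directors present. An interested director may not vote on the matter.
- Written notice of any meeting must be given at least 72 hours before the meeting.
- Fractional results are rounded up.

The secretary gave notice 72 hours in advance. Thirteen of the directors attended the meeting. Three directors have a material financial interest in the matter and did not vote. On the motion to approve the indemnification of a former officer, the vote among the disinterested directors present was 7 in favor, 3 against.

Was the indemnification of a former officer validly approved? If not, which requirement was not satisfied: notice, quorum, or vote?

Notice: 72 hours given; 72 required (72 ≥ 72). Satisfied.
Quorum: 13 present (interested directors count toward quorum); quorum is 10. Satisfied.
Vote: the indemnification of a former officer requires two-thirds of the disinterested directors present (13 − 3 = 10). 2/3 of 10 = 6.67, rounded up to 7, so 7 affirmative votes are needed; 7 voted in favor. Satisfied.

Valid — all requirements satisfied.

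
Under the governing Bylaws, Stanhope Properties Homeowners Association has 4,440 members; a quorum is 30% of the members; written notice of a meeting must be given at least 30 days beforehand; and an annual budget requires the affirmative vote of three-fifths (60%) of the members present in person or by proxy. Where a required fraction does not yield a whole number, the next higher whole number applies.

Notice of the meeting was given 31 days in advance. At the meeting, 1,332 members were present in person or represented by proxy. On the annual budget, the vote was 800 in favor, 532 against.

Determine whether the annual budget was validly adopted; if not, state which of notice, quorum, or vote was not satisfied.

Valid — all requirements satisfied.

Notice: 31 days given; 30 required. Satisfied.
Quorum: 30% of 4,440 = 1,332; 1,332 present. Satisfied.
Vote: requires three-fifths of those present (1,332); 3/5 of 1332 = 799.20, rounded up to 800, so 800 needed; 800 in favor. Satisfied.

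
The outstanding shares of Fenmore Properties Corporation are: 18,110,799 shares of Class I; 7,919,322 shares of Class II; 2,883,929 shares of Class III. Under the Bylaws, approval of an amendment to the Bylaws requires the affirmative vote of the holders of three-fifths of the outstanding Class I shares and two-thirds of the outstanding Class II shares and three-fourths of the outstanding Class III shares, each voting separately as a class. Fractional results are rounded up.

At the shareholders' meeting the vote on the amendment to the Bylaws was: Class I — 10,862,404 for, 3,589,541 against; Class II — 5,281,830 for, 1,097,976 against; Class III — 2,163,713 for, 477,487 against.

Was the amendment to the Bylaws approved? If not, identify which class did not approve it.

Class I: 3/5 of 18110799 = 10866479.40, rounded up to 10866480; 10,866,480 required, 10,862,404 in favor — not approved.
Class II: 2/3 of 7919322 = 5279548; 5,279,548 required, 5,281,830 in favor — approved.
Class III: 3/4 of 2883929 = 2162946.75, rounded up to 2162947; 2,162,947 required, 2,163,713 in favor — approved.

Not approved — the Class I shares did not give the required vote.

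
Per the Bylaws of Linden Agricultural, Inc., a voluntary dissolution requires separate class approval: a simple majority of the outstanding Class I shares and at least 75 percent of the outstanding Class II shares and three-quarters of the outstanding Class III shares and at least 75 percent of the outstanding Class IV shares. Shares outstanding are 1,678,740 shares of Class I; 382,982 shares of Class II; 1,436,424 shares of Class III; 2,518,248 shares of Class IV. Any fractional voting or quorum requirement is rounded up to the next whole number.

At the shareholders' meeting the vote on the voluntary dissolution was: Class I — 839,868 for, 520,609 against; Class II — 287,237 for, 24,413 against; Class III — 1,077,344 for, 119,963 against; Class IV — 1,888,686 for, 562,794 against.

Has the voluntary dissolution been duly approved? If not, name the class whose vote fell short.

Class I: a majority of 1678740 is 839371; 839,371 required, 839,868 in favor — approved.
Class II: 3/4 of 382982 = 287236.50, rounded up to 287237; 287,237 required, 287,237 in favor — approved.
Class III: 3/4 of 1436424 = 1077318; 1,077,318 required, 1,077,344 in favor — approved.
Class IV: 3/4 of 2518248 = 1888686; 1,888,686 required, 1,888,686 in favor — approved.

Approved — every class gave the required vote.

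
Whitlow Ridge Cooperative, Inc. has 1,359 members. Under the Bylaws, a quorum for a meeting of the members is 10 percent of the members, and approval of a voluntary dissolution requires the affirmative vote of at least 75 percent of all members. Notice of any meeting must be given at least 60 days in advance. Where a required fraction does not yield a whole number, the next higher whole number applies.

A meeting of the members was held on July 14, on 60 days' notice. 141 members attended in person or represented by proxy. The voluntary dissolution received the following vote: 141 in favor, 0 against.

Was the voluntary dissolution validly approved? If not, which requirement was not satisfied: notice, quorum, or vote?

Notice: 60 days given; 60 required. Satisfied.
Quorum: 10% of 1,359 = 135.90, rounded up to 136; 141 present. Satisfied.
Vote: requires three-fourths of all members (1,359); 3/4 of 1359 = 1019.25, rounded up to 1020, so 1,020 needed; 141 in favor. Not satisfied.

Invalid — vote requirement not satisfied.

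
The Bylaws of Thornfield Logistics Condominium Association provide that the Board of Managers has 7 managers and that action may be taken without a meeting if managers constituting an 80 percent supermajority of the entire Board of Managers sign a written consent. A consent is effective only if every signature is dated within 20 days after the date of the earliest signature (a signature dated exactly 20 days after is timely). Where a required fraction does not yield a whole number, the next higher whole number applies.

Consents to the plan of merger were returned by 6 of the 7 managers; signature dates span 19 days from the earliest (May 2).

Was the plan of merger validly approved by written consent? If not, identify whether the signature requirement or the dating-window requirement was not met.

Signatures required: an 80 percent supermajority of 7 — 4/5 of 7 = 5.60, rounded up to 6, so 6 needed; 6 signed. Sufficient.
Dating window: the latest signature is 19 days after the earliest; the limit is 20 days. Within the window.

Effective — both the signature and dating-window requirements are satisfied.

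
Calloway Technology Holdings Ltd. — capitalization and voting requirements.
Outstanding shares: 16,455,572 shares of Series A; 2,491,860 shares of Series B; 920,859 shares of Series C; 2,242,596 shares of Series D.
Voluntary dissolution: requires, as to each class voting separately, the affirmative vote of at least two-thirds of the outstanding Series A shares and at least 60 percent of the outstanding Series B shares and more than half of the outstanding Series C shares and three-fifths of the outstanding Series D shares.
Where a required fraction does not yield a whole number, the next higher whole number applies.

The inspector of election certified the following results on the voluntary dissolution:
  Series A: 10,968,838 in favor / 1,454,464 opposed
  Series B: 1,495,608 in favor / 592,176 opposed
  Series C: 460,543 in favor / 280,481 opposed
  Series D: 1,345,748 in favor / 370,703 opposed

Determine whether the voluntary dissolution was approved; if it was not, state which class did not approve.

Not approved — the Series A shares did not give the required vote.

Series A: 2/3 of 16455572 = 10970381.33, rounded up to 10970382; 10,970,382 required, 10,968,838 in favor — not approved.
Series B: 3/5 of 2491860 = 1495116; 1,495,116 required, 1,495,608 in favor — approved.
Series C: a majority of 920859 is 460430; 460,430 required, 460,543 in favor — approved.
Series D: 3/5 of 2242596 = 1345557.60, rounded up to 1345558; 1,345,558 required, 1,345,748 in favor — approved.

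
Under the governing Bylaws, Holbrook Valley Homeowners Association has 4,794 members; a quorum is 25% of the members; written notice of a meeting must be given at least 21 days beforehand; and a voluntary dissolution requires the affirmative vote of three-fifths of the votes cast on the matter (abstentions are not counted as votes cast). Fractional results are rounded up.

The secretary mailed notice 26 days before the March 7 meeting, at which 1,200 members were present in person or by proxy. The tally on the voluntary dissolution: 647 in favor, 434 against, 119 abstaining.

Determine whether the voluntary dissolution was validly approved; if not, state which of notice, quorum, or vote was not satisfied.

Invalid — vote requirement not satisfied.

Notice: 26 days given; 21 required. Satisfied.
Quorum: 25% of 4,794 = 1,198.50, rounded up to 1,199; 1,200 present. Satisfied.
Vote: requires three-fifths of the votes cast (1,200 − 119 abstaining = 1,081); 3/5 of 1081 = 648.60, rounded up to 649, so 649 needed; 647 in favor. Not satisfied.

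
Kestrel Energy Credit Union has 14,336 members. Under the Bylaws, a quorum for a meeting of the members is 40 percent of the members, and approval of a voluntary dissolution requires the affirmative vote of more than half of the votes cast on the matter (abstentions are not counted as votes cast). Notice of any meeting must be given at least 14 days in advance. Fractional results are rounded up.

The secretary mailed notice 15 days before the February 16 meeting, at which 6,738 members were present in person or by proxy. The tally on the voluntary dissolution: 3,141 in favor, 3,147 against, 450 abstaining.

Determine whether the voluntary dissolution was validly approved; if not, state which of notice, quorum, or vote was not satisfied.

Invalid — vote requirement not satisfied.

Notice: 15 days given; 14 required. Satisfied.
Quorum: 40% of 14,336 = 5,734.40, rounded up to 5,735; 6,738 present. Satisfied.
Vote: requires a majority of the votes cast (6,738 − 450 abstaining = 6,288); a majority of 6288 is 3145, so 3,145 needed; 3,141 in favor. Not satisfied.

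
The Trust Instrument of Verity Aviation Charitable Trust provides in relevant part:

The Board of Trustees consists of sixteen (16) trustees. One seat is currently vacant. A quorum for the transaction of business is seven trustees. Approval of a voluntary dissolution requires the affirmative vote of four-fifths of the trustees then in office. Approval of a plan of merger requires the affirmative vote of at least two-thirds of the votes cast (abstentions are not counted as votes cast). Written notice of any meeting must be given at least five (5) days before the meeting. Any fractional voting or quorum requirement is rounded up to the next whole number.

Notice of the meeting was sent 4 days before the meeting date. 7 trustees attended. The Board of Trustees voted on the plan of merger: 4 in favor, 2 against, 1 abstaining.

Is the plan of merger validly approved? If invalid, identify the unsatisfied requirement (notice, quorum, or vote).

Invalid — notice requirement not satisfied.

Notice: 4 days given; 5 required (4 < 5). Not satisfied.
Quorum: 7 present; quorum is 7. Satisfied.
Vote: the plan of merger requires two-thirds of the votes cast (7 present − 1 abstaining = 6). 2/3 of 6 = 4, so 4 affirmative votes are needed; 4 voted in favor. Satisfied.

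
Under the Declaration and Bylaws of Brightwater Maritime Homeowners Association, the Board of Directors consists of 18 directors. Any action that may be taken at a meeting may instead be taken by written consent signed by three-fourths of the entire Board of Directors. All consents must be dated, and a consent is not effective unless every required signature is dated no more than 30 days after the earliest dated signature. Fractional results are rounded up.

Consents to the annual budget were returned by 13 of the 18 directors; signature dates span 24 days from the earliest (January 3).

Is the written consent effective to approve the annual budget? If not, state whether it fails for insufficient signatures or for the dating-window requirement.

Signatures required: three-fourths of 18 — 3/4 of 18 = 13.50, rounded up to 14, so 14 needed; 13 signed. Insufficient.
Dating window: the latest signature is 24 days after the earliest; the limit is 30 days. Within the window.

Not effective — insufficient signatures.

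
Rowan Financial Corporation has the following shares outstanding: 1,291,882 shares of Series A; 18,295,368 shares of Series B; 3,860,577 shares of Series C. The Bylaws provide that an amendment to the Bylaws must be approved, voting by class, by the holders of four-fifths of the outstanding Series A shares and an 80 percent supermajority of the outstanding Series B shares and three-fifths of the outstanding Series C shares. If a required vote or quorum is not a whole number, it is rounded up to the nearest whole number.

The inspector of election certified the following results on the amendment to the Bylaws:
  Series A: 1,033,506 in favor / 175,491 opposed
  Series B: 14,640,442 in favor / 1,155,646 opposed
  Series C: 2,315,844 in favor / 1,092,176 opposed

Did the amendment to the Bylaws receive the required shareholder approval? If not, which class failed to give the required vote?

Not approved — the Series C shares did not give the required vote.

Series A: 4/5 of 1291882 = 1033505.60, rounded up to 1033506; 1,033,506 required, 1,033,506 in favor — approved.
Series B: 4/5 of 18295368 = 14636294.40, rounded up to 14636295; 14,636,295 required, 14,640,442 in favor — approved.
Series C: 3/5 of 3860577 = 2316346.20, rounded up to 2316347; 2,316,347 required, 2,315,844 in favor — not approved.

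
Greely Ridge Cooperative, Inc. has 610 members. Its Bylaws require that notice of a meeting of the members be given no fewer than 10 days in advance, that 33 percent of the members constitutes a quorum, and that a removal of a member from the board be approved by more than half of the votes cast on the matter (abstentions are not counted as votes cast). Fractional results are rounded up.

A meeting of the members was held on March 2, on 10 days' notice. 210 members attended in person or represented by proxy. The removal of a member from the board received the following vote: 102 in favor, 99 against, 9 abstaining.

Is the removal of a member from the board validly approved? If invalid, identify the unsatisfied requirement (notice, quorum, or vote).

Notice: 10 days given; 10 required. Satisfied.
Quorum: 33% of 610 = 201.30, rounded up to 202; 210 present. Satisfied.
Vote: requires a majority of the votes cast (210 − 9 abstaining = 201); a majority of 201 is 101, so 101 needed; 102 in favor. Satisfied.

Valid — all requirements satisfied.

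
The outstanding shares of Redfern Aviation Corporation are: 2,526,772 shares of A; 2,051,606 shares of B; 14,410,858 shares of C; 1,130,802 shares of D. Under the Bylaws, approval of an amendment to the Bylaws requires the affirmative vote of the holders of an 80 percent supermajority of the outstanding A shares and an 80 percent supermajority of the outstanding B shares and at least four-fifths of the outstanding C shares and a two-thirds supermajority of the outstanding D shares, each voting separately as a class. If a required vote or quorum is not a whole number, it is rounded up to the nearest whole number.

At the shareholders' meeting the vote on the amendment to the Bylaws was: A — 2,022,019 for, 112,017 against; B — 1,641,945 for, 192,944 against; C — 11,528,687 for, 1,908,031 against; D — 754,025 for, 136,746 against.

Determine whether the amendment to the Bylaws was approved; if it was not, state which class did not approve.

Approved — every class gave the required vote.

A: 4/5 of 2526772 = 2021417.60, rounded up to 2021418; 2,021,418 required, 2,022,019 in favor — approved.
B: 4/5 of 2051606 = 1641284.80, rounded up to 1641285; 1,641,285 required, 1,641,945 in favor — approved.
C: 4/5 of 14410858 = 11528686.40, rounded up to 11528687; 11,528,687 required, 11,528,687 in favor — approved.
D: 2/3 of 1130802 = 753868; 753,868 required, 754,025 in favor — approved.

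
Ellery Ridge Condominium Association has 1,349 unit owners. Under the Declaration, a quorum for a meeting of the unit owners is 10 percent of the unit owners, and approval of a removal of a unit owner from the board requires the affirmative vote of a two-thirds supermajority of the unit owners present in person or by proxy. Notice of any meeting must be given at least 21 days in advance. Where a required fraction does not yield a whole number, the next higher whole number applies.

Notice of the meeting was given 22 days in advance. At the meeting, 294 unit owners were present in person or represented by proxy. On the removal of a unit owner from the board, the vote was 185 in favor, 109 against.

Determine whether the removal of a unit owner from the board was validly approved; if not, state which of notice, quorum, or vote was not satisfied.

Notice: 22 days given; 21 required. Satisfied.
Quorum: 10% of 1,349 = 134.90, rounded up to 135; 294 present. Satisfied.
Vote: requires two-thirds of those present (294); 2/3 of 294 = 196, so 196 needed; 185 in favor. Not satisfied.

Invalid — vote requirement not satisfied.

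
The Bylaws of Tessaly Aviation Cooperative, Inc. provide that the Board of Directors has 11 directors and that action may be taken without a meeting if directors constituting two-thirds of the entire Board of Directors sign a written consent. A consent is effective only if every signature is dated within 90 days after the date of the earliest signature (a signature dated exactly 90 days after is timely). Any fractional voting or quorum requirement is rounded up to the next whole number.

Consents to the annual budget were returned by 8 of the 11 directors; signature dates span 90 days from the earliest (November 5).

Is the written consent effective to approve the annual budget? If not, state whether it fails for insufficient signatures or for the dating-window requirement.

Effective — both the signature and dating-window requirements are satisfied.

Signatures required: two-thirds of 11 — 2/3 of 11 = 7.33, rounded up to 8, so 8 needed; 8 signed. Sufficient.
Dating window: the latest signature is 90 days after the earliest; the limit is 90 days. Within the window.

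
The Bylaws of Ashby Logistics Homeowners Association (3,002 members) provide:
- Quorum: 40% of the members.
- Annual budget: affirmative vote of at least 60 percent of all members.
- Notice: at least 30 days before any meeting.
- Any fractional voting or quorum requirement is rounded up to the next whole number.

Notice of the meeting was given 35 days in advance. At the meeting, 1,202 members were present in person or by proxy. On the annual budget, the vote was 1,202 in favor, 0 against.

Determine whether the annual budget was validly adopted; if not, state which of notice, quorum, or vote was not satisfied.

Invalid — vote requirement not satisfied.

Notice: 35 days given; 30 required. Satisfied.
Quorum: 40% of 3,002 = 1,200.80, rounded up to 1,201; 1,202 present. Satisfied.
Vote: requires three-fifths of all members (3,002); 3/5 of 3002 = 1801.20, rounded up to 1802, so 1,802 needed; 1,202 in favor. Not satisfied.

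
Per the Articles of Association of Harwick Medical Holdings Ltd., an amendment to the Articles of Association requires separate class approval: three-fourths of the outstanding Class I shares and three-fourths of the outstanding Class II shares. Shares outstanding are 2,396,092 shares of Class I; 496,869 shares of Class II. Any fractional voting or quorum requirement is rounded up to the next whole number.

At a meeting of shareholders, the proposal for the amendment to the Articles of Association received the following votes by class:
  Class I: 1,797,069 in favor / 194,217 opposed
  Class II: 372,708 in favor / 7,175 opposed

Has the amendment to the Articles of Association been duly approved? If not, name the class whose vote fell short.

Approved — every class gave the required vote.

Class I: 3/4 of 2396092 = 1797069; 1,797,069 required, 1,797,069 in favor — approved.
Class II: 3/4 of 496869 = 372651.75, rounded up to 372652; 372,652 required, 372,708 in favor — approved.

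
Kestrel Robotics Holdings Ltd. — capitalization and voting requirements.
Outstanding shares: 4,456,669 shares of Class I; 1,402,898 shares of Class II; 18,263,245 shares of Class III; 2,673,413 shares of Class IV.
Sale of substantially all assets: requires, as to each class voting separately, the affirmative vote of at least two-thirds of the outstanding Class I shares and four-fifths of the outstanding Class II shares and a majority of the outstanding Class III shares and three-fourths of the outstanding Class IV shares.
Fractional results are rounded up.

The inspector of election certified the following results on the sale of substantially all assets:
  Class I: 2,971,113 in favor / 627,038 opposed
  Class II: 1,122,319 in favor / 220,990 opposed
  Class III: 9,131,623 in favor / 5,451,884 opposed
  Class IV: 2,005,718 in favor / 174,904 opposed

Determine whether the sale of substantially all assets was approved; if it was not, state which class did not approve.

Approved — every class gave the required vote.

Class I: 2/3 of 4456669 = 2971112.67, rounded up to 2971113; 2,971,113 required, 2,971,113 in favor — approved.
Class II: 4/5 of 1402898 = 1122318.40, rounded up to 1122319; 1,122,319 required, 1,122,319 in favor — approved.
Class III: a majority of 18263245 is 9131623; 9,131,623 required, 9,131,623 in favor — approved.
Class IV: 3/4 of 2673413 = 2005059.75, rounded up to 2005060; 2,005,060 required, 2,005,718 in favor — approved.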